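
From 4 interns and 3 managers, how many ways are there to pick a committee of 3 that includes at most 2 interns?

31

Split by how many interns are chosen (0 through 2).
Sum: C(4,0)·C(3,3) + C(4,1)·C(3,2) + C(4,2)·C(3,1) = 1 + 12 + 18 = 31.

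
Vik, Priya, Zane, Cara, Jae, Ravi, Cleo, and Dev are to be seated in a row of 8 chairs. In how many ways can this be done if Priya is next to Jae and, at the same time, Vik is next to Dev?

2880

Treat {Priya,Jae} as one block (2 orders) and {Vik,Dev} as another (2 orders).
That leaves 6 units to arrange: 2 × 2 × 6! = 4 × 720 = 2880.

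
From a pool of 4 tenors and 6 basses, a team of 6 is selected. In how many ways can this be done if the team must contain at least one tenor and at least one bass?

209

Total 6-person selections from all 10: C(10,6) = 210.
Subtract selections that omit an entire group: no tenors → C(6,6) = 1; no basses → C(4,6) = 0.
Both groups omitted at once is impossible, so 210 − 1 = 209.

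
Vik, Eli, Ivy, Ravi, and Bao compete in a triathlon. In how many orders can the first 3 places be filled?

60

This is an ordered selection of 3 from 5: P(5,3).
That gives 5 × 4 × 3 = 60.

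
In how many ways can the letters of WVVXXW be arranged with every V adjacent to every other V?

30

Treat the 2 copies of V as a single block. The multiset to arrange is then {VV, W, W, X, X}, 5 items in all.
That gives (5)!/(2!·2!) = 30 arrangements.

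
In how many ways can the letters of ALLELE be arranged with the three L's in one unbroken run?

Treat the 3 copies of L as a single block. The multiset to arrange is then {LLL, A, E, E}, 4 items in all.
That gives (4)!/(2!) = 12 arrangements.

12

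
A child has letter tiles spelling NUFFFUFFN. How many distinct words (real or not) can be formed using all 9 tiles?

756

The 9 letters of NUFFFUFFN have repeats: F appearing 5 times, N appearing twice, and U appearing twice.
Dividing 9! = 362880 by 5!·2!·2! = 480 for the repeated letters gives 756.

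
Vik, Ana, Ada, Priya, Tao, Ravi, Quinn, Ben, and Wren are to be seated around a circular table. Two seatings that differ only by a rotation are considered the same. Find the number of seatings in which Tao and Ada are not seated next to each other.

30240

Without the restriction there are (8)! = 40320 seatings.
Those with Tao next to Ada: fuse the pair into one unit and seat 8 units around a circle — 2·(7)! = 10080.
Subtracting, 40320 − 10080 = 30240.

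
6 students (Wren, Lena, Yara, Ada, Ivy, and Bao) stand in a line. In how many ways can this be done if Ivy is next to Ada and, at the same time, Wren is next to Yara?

Treat {Ivy,Ada} as one block (2 orders) and {Wren,Yara} as another (2 orders).
That leaves 4 units to arrange: 2 × 2 × 4! = 4 × 24 = 96.

96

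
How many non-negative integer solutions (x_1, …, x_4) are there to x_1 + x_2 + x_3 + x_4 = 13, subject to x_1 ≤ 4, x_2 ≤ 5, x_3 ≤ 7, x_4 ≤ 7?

By stars and bars, unrestricted non-negative solutions to x_1+…+x_4 = 13 number C(13+3,3) = 560.
Subtract solutions that violate a single cap (substitute x_i' = x_i − (cap_i+1)): x_1 ≥ 5 gives C(11,3) = 165; x_2 ≥ 6 gives C(10,3) = 120; x_3 ≥ 8 gives C(8,3) = 56; x_4 ≥ 8 gives C(8,3) = 56. Together 397.
Add back pairs where two caps are both exceeded: 10 + 1 + 1 + 0 + 0 + 0 = 12.
By inclusion–exclusion the count is 560 − 397 + 12 = 175.

175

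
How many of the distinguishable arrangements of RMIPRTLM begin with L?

Fix L in the first position and arrange the remaining 7 letters.
Those 7 letters have M appearing twice and R appearing twice, giving (7)!/(2!·2!) = 1260.

1260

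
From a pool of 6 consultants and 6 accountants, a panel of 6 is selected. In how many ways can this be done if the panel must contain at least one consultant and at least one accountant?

922

Unrestricted: C(12,6) = 924 ways to pick any 6 of the 12.
Subtract selections that omit an entire group: no consultants → C(6,6) = 1; no accountants → C(6,6) = 1.
Both groups omitted at once is impossible, so 924 − 2 = 922.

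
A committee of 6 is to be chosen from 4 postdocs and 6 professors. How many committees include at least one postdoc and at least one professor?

209

With no constraint there are C(10,6) = 210 possible selections.
Selections missing a whole group: no postdocs → C(6,6) = 1; no professors → C(4,6) = 0.
Both groups omitted at once is impossible, so 210 − 1 = 209.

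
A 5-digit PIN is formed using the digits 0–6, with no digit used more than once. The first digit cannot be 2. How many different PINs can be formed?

2160

The first digit has 7−1 = 6 choices (anything except 2).
The remaining 4 digits are filled from the other 6 symbols without repetition: 6 × 5 × 4 × 3 = 360.
Total: 6 × 360 = 2160.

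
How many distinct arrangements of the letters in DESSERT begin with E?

Fix E in the first position and arrange the remaining 6 letters.
Those 6 letters have S appearing twice, giving (6)!/(2!) = 360.

360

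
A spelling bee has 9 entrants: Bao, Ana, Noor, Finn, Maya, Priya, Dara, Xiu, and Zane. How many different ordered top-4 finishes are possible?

3024

There are 9 choices for 1st place, 8 for 2nd, and so on down to 6 for position 4.
That gives 9 × 8 × 7 × 6 = 3024.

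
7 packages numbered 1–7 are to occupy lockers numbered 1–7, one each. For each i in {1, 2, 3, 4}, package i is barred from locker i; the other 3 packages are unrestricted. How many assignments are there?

2790

Let Aᵢ (for 1 ≤ i ≤ 4) be the placements that put package i in its forbidden locker. Any j of these fix j positions, leaving (7−j)! ways to fill the rest, and there are C(4,j) ways to pick which j.
By inclusion–exclusion, the number of valid placements is Σ_{j=0}^{4} (−1)^j C(4,j)·(7−j)!.
Computing: 5040 − 2880 + 720 − 96 + 6 = 2790.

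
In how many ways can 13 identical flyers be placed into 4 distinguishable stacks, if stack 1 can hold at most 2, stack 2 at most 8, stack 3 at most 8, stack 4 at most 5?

127

By stars and bars, unrestricted non-negative solutions to x_1+…+x_4 = 13 number C(13+3,3) = 560.
Subtract solutions that violate a single cap (substitute x_i' = x_i − (cap_i+1)): x_1 ≥ 3 gives C(13,3) = 286; x_2 ≥ 9 gives C(7,3) = 35; x_3 ≥ 9 gives C(7,3) = 35; x_4 ≥ 6 gives C(10,3) = 120. Together 476.
Add back pairs where two caps are both exceeded: 4 + 4 + 35 + 0 + 0 + 0 = 43.
By inclusion–exclusion the count is 560 − 476 + 43 = 127.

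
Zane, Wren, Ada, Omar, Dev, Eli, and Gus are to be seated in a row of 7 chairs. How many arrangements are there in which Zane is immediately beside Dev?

1440

Place the 5 others and the Zane-Dev pair as 6 objects in a line; the pair has 2 internal arrangements.
So the count is 2·(6)! = 1440.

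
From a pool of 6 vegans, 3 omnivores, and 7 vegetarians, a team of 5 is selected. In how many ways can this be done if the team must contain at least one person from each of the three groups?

Total 5-person selections from all 16: C(16,5) = 4368.
Subtract selections that omit an entire group: no vegans → C(10,5) = 252; no omnivores → C(13,5) = 1287; no vegetarians → C(9,5) = 126.
Add back selections omitting two groups (i.e. drawn from a single group): C(6,5) + C(3,5) + C(7,5) = 27.
By inclusion–exclusion: 4368 − 1665 + 27 = 2730.

2730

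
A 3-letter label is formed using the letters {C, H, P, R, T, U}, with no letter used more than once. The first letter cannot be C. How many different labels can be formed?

100

The first letter has 6−1 = 5 choices (anything except C).
The remaining 2 letters are filled from the other 5 symbols without repetition: 5 × 4 = 20.
Total: 5 × 20 = 100.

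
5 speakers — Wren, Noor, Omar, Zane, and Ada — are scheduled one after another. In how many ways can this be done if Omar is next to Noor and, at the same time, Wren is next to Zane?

24

Treat {Omar,Noor} as one block (2 orders) and {Wren,Zane} as another (2 orders).
That leaves 3 units to arrange: 2 × 2 × 3! = 4 × 6 = 24.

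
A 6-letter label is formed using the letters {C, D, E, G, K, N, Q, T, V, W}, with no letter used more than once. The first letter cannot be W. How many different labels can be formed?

The first letter has 10−1 = 9 choices (anything except W).
The remaining 5 letters are filled from the other 9 symbols without repetition: 9 × 8 × 7 × 6 × 5 = 15120.
Total: 9 × 15120 = 136080.

136080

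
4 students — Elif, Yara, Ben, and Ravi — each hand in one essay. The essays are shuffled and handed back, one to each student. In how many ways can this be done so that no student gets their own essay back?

9

This is the derangement count D_4: permutations of 4 items with no fixed point.
By inclusion–exclusion this is Σ_{j=0}^{4} (−1)^j C(4,j)·(4−j)!.
Computing: 24 − 24 + 12 − 4 + 1 = 9.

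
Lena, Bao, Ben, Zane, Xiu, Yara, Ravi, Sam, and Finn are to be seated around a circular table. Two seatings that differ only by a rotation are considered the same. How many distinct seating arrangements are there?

Around a circle, 9 distinct people have 9!/9 = (8)! = 40320 rotationally distinct seatings.

40320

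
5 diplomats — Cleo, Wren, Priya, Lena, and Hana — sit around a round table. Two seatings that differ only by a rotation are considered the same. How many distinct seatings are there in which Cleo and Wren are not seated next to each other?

All circular seatings of 5 people number (4)! = 24.
Those with Cleo next to Wren: fuse the pair into one unit and seat 4 units around a circle — 2·(3)! = 12.
Subtracting, 24 − 12 = 12.

12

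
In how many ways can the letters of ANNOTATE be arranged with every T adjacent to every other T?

1260

Treat the 2 copies of T as a single block. The multiset to arrange is then {TT, A, A, E, N, N, O}, 7 items in all.
That gives (7)!/(2!·2!) = 1260 arrangements.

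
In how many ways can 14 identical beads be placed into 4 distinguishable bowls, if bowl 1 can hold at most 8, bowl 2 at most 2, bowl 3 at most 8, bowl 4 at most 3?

Without the upper bounds there are C(17,3) = 680 ways to split 14 among 4 bowls.
Subtract solutions that violate a single cap (substitute x_i' = x_i − (cap_i+1)): x_1 ≥ 9 gives C(8,3) = 56; x_2 ≥ 3 gives C(14,3) = 364; x_3 ≥ 9 gives C(8,3) = 56; x_4 ≥ 4 gives C(13,3) = 286. Together 762.
Add back pairs where two caps are both exceeded: 10 + 0 + 4 + 10 + 120 + 4 = 148.
By inclusion–exclusion the count is 680 − 762 + 148 = 66.

66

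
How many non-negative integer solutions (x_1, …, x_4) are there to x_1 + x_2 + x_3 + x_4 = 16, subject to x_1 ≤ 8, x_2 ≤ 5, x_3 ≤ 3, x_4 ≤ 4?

34

Without the upper bounds there are C(19,3) = 969 ways to split 16 among 4 variables.
Subtract solutions that violate a single cap (substitute x_i' = x_i − (cap_i+1)): x_1 ≥ 9 gives C(10,3) = 120; x_2 ≥ 6 gives C(13,3) = 286; x_3 ≥ 4 gives C(15,3) = 455; x_4 ≥ 5 gives C(14,3) = 364. Together 1225.
Add back pairs where two caps are both exceeded: 4 + 20 + 10 + 84 + 56 + 120 = 294.
Subtract triples: 0 + 0 + 0 + 4 = 4.
By inclusion–exclusion the count is 969 − 1225 + 294 − 4 = 34.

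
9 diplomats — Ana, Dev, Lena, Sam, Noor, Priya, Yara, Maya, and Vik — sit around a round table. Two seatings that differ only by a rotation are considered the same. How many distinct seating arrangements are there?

Seat Ana anywhere (absorbing the rotational symmetry), then permute the other 8: (8)! = 40320.

40320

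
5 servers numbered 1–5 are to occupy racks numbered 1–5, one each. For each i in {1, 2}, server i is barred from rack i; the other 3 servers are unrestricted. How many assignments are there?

Let Aᵢ (for i ∈ {1, 2}) be the placements that put server i in its forbidden rack. Any j of these fix j positions, leaving (5−j)! ways to fill the rest, and there are C(2,j) ways to pick which j.
By inclusion–exclusion, the number of valid placements is Σ_{j=0}^{2} (−1)^j C(2,j)·(5−j)!.
Computing: 120 − 48 + 6 = 78.

78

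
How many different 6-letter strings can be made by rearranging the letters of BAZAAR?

The 6 letters of BAZAAR have repeats: A appearing 3 times.
So there are 6! / (3!) = 120 distinguishable arrangements.

120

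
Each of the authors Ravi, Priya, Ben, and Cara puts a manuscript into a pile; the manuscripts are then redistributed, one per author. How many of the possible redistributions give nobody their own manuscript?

9

This is the derangement count D_4: permutations of 4 items with no fixed point.
By inclusion–exclusion this is Σ_{j=0}^{4} (−1)^j C(4,j)·(4−j)!.
Computing: 24 − 24 + 12 − 4 + 1 = 9.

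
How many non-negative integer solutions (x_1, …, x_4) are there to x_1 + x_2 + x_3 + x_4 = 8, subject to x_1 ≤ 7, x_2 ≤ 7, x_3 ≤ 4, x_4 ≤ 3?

108

Ignoring the caps, the number of non-negative solutions to x_1+…+x_4 = 8 is C(11,3) = 165.
Subtract solutions that violate a single cap (substitute x_i' = x_i − (cap_i+1)): x_1 ≥ 8 gives C(3,3) = 1; x_2 ≥ 8 gives C(3,3) = 1; x_3 ≥ 5 gives C(6,3) = 20; x_4 ≥ 4 gives C(7,3) = 35. Together 57.
No two caps can be exceeded simultaneously, so the pair terms are all 0.
By inclusion–exclusion the count is 165 − 57 + 0 = 108.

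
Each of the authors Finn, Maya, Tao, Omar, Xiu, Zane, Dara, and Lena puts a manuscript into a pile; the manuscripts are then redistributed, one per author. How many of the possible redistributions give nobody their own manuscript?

14833

Let Aᵢ be the assignments in which author i gets their own manuscript. We want the size of the complement of A₁∪…∪A_8.
By inclusion–exclusion this is Σ_{j=0}^{8} (−1)^j C(8,j)·(8−j)!.
Computing: 40320 − 40320 + 20160 − 6720 + 1680 − 336 + 56 − 8 + 1 = 14833.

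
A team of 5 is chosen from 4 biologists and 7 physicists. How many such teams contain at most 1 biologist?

Split by how many biologists are chosen (0 through 1).
Sum: C(4,0)·C(7,5) + C(4,1)·C(7,4) = 21 + 140 = 161.

161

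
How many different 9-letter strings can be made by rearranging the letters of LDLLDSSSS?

1260

LDLLDSSSS has 9 letters with D appearing twice, L appearing 3 times, and S appearing 4 times.
The number of distinct arrangements is 9!/(4!·3!·2!) = 362880/288 = 1260.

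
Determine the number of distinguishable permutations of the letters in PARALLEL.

3360

PARALLEL has 8 letters with A appearing twice and L appearing 3 times.
The number of distinct arrangements is 8!/(3!·2!) = 40320/12 = 3360.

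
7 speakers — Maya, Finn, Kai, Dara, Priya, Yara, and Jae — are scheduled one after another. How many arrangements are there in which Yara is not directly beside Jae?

There are 7! = 5040 arrangements in all. If Yara and Jae are adjacent, merging them into one block gives 2·(6)! = 1440 arrangements.
Complementary counting: 5040 − 1440 = 3600.

3600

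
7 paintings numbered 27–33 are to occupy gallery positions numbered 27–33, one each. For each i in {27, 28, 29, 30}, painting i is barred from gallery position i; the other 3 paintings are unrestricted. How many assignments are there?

2790

Let Aᵢ (for 27 ≤ i ≤ 30) be the placements that put painting i in its forbidden gallery position. Any j of these fix j positions, leaving (7−j)! ways to fill the rest, and there are C(4,j) ways to pick which j.
By inclusion–exclusion, the number of valid placements is Σ_{j=0}^{4} (−1)^j C(4,j)·(7−j)!.
Computing: 5040 − 2880 + 720 − 96 + 6 = 2790.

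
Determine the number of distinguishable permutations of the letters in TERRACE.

1260

TERRACE has 7 letters with E appearing twice and R appearing twice.
Dividing 7! = 5040 by 2!·2! = 4 for the repeated letters gives 1260.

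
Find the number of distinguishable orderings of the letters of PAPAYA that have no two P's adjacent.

Total arrangements of PAPAYA: 6!/(3!·2!) = 60.
Arrangements with the P's together: treat PP as one letter, giving (5)!/(3!) = 20.
Hence 60 − 20 = 40.

40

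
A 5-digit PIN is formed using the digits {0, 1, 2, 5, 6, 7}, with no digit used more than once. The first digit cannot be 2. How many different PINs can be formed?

The first digit has 6−1 = 5 choices (anything except 2).
The remaining 4 digits are filled from the other 5 symbols without repetition: 5 × 4 × 3 × 2 = 120.
Total: 5 × 120 = 600.

600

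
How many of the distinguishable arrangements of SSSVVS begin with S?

With the first slot taken by S, it remains to arrange the other 5 letters (SSVVS).
Those 5 letters have S appearing 3 times and V appearing twice, giving (5)!/(3!·2!) = 10.

10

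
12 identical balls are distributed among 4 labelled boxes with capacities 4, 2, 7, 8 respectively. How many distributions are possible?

100

Ignoring the caps, the number of non-negative solutions to x_1+…+x_4 = 12 is C(15,3) = 455.
Subtract solutions that violate a single cap (substitute x_i' = x_i − (cap_i+1)): x_1 ≥ 5 gives C(10,3) = 120; x_2 ≥ 3 gives C(12,3) = 220; x_3 ≥ 8 gives C(7,3) = 35; x_4 ≥ 9 gives C(6,3) = 20. Together 395.
Add back pairs where two caps are both exceeded: 35 + 0 + 0 + 4 + 1 + 0 = 40.
By inclusion–exclusion the count is 455 − 395 + 40 = 100.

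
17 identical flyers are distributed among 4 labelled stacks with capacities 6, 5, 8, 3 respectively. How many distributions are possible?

52

Ignoring the caps, the number of non-negative solutions to x_1+…+x_4 = 17 is C(20,3) = 1140.
Subtract solutions that violate a single cap (substitute x_i' = x_i − (cap_i+1)): x_1 ≥ 7 gives C(13,3) = 286; x_2 ≥ 6 gives C(14,3) = 364; x_3 ≥ 9 gives C(11,3) = 165; x_4 ≥ 4 gives C(16,3) = 560. Together 1375.
Add back pairs where two caps are both exceeded: 35 + 4 + 84 + 10 + 120 + 35 = 288.
Subtract triples: 0 + 1 + 0 + 0 = 1.
By inclusion–exclusion the count is 1140 − 1375 + 288 − 1 = 52.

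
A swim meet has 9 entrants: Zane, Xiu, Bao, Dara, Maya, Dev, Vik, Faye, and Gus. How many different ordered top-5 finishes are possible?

15120

There are 9 choices for 1st place, 8 for 2nd, and so on down to 5 for position 5.
That gives 9 × 8 × 7 × 6 × 5 = 15120.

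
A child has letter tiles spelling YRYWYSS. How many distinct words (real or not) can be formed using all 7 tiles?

420

Letter multiplicities in YRYWYSS: R×1, S×2, W×1, Y×3.
The number of distinct arrangements is 7!/(3!·2!) = 5040/12 = 420.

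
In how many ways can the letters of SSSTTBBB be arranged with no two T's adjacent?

420

There are 8!/(3!·3!·2!) = 560 arrangements of SSSTTBBB in total.
If the two T's are adjacent, glue them into one block, leaving 7 items to arrange: (7)!/(3!·3!) = 140 ways.
Subtracting, 560 − 140 = 420 arrangements keep the T's apart.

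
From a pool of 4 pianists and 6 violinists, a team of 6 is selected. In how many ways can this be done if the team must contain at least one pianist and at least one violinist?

209

Unrestricted: C(10,6) = 210 ways to pick any 6 of the 10.
Subtract selections that omit an entire group: no pianists → C(6,6) = 1; no violinists → C(4,6) = 0.
Both groups omitted at once is impossible, so 210 − 1 = 209.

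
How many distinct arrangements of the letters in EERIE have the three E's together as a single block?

Treat the 3 copies of E as a single block. The multiset to arrange is then {EEE, I, R}, 3 items in all.
All 3 items are distinct, so there are (3)! = 6 arrangements.

6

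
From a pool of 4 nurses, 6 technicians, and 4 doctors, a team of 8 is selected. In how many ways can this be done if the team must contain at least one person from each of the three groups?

2912

Unrestricted: C(14,8) = 3003 ways to pick any 8 of the 14.
Selections missing a whole group: no nurses → C(10,8) = 45; no technicians → C(8,8) = 1; no doctors → C(10,8) = 45.
Add back selections omitting two groups (i.e. drawn from a single group): C(4,8) + C(6,8) + C(4,8) = 0.
By inclusion–exclusion: 3003 − 91 + 0 = 2912.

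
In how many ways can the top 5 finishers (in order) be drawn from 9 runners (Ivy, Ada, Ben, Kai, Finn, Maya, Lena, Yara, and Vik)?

15120

This is an ordered selection of 5 from 9: P(9,5).
That gives 9 × 8 × 7 × 6 × 5 = 15120.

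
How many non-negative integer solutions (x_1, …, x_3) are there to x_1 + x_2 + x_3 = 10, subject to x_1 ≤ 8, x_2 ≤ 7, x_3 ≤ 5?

By stars and bars, unrestricted non-negative solutions to x_1+…+x_3 = 10 number C(10+2,2) = 66.
Subtract solutions that violate a single cap (substitute x_i' = x_i − (cap_i+1)): x_1 ≥ 9 gives C(3,2) = 3; x_2 ≥ 8 gives C(4,2) = 6; x_3 ≥ 6 gives C(6,2) = 15. Together 24.
No two caps can be exceeded simultaneously, so the pair terms are all 0.
By inclusion–exclusion the count is 66 − 24 + 0 = 42.

42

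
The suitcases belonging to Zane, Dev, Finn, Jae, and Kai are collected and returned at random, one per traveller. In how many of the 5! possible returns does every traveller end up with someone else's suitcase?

44

This is the derangement count D_5: permutations of 5 items with no fixed point.
By inclusion–exclusion this is Σ_{j=0}^{5} (−1)^j C(5,j)·(5−j)!.
Computing: 120 − 120 + 60 − 20 + 5 − 1 = 44.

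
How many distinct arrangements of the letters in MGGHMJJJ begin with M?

With the first slot taken by M, it remains to arrange the other 7 letters (GGHMJJJ).
Those 7 letters have G appearing twice and J appearing 3 times, giving (7)!/(3!·2!) = 420.

420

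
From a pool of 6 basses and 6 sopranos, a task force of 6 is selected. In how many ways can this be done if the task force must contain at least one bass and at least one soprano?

Unrestricted: C(12,6) = 924 ways to pick any 6 of the 12.
Subtract selections that omit an entire group: no basses → C(6,6) = 1; no sopranos → C(6,6) = 1.
Both groups omitted at once is impossible, so 924 − 2 = 922.

922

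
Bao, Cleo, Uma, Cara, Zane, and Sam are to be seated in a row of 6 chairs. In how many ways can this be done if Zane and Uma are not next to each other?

480

There are 6! = 720 arrangements in all. If Zane and Uma are adjacent, merging them into one block gives 2·(5)! = 240 arrangements.
So 720 − 240 = 480 arrangements keep them apart.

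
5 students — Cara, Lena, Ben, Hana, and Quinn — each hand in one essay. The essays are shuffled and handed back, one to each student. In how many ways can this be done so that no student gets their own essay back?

This is the derangement count D_5: permutations of 5 items with no fixed point.
By inclusion–exclusion this is Σ_{j=0}^{5} (−1)^j C(5,j)·(5−j)!.
Computing: 120 − 120 + 60 − 20 + 5 − 1 = 44.

44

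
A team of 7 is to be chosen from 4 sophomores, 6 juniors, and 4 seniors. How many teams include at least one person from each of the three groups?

3184

Total 7-person selections from all 14: C(14,7) = 3432.
Selections missing a whole group: no sophomores → C(10,7) = 120; no juniors → C(8,7) = 8; no seniors → C(10,7) = 120.
Add back selections omitting two groups (i.e. drawn from a single group): C(4,7) + C(6,7) + C(4,7) = 0.
By inclusion–exclusion: 3432 − 248 + 0 = 3184.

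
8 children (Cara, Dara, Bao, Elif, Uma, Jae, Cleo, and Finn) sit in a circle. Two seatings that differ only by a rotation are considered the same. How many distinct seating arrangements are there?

Around a circle, 8 distinct people have 8!/8 = (7)! = 5040 rotationally distinct seatings.

5040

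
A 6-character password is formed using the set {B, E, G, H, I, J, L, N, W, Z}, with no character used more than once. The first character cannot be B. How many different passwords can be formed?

The first character has 10−1 = 9 choices (anything except B).
The remaining 5 characters are filled from the other 9 symbols without repetition: 9 × 8 × 7 × 6 × 5 = 15120.
Total: 9 × 15120 = 136080.

136080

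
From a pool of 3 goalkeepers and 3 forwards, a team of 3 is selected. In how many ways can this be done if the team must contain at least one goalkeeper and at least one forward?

18

Total 3-person selections from all 6: C(6,3) = 20.
Subtract selections that omit an entire group: no goalkeepers → C(3,3) = 1; no forwards → C(3,3) = 1.
Both groups omitted at once is impossible, so 20 − 2 = 18.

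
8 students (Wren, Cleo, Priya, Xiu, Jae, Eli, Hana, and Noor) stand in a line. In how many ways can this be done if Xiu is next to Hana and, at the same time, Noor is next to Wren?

Treat {Xiu,Hana} as one block (2 orders) and {Noor,Wren} as another (2 orders).
That leaves 6 units to arrange: 2 × 2 × 6! = 4 × 720 = 2880.

2880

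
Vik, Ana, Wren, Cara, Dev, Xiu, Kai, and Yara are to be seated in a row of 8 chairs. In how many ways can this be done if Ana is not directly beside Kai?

30240

There are 8! = 40320 arrangements in all. If Ana and Kai are adjacent, merging them into one block gives 2·(7)! = 10080 arrangements.
Complementary counting: 40320 − 10080 = 30240.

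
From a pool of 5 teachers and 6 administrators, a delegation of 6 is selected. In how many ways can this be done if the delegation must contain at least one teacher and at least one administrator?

461

With no constraint there are C(11,6) = 462 possible selections.
Selections missing a whole group: no teachers → C(6,6) = 1; no administrators → C(5,6) = 0.
Both groups omitted at once is impossible, so 462 − 1 = 461.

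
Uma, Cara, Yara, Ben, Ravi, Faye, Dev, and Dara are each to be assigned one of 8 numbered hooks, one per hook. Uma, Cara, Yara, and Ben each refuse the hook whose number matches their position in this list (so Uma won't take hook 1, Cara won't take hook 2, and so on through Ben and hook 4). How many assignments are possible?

24024

Let Aᵢ (for 1 ≤ i ≤ 4) be the placements that put person i in their forbidden hook. Any j of these fix j positions, leaving (8−j)! ways to fill the rest, and there are C(4,j) ways to pick which j.
By inclusion–exclusion, the number of valid placements is Σ_{j=0}^{4} (−1)^j C(4,j)·(8−j)!.
Computing: 40320 − 20160 + 4320 − 480 + 24 = 24024.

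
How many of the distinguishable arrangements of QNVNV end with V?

12

With the last slot taken by V, it remains to arrange the other 4 letters (QNNV).
Those 4 letters have N appearing twice, giving (4)!/(2!) = 12.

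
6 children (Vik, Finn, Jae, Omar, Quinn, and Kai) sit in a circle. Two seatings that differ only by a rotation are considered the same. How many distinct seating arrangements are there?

Around a circle, 6 distinct people have 6!/6 = (5)! = 120 rotationally distinct seatings.

120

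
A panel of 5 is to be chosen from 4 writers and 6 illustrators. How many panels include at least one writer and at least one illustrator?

246

Total 5-person selections from all 10: C(10,5) = 252.
Subtract selections that omit an entire group: no writers → C(6,5) = 6; no illustrators → C(4,5) = 0.
Both groups omitted at once is impossible, so 252 − 6 = 246.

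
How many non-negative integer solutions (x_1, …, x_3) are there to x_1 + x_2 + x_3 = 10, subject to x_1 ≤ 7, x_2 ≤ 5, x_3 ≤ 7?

Ignoring the caps, the number of non-negative solutions to x_1+…+x_3 = 10 is C(12,2) = 66.
Subtract solutions that violate a single cap (substitute x_i' = x_i − (cap_i+1)): x_1 ≥ 8 gives C(4,2) = 6; x_2 ≥ 6 gives C(6,2) = 15; x_3 ≥ 8 gives C(4,2) = 6. Together 27.
No two caps can be exceeded simultaneously, so the pair terms are all 0.
By inclusion–exclusion the count is 66 − 27 + 0 = 39.

39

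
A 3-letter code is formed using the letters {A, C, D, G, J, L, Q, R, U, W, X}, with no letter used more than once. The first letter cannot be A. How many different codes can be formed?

The first letter has 11−1 = 10 choices (anything except A).
The remaining 2 letters are filled from the other 10 symbols without repetition: 10 × 9 = 90.
Total: 10 × 90 = 900.

900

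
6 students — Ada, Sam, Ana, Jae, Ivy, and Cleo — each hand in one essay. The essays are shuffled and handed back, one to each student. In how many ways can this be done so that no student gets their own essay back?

265

Count assignments avoiding every fixed point. For any j of the 6 students fixed to their own essay, the other 6−j can be arranged in (6−j)! ways.
By inclusion–exclusion this is Σ_{j=0}^{6} (−1)^j C(6,j)·(6−j)!.
Computing: 720 − 720 + 360 − 120 + 30 − 6 + 1 = 265.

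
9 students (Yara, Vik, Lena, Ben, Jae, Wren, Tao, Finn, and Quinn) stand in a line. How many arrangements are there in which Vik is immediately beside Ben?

Place the 7 others and the Vik-Ben pair as 8 objects in a line; the pair has 2 internal arrangements.
That gives 2 × 8! = 2 × 40320 = 80640.

80640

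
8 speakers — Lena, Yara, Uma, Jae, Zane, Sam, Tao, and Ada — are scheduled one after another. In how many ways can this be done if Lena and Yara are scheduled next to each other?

Place the 6 others and the Lena-Yara pair as 7 objects in a line; the pair has 2 internal arrangements.
So the count is 2·(7)! = 10080.

10080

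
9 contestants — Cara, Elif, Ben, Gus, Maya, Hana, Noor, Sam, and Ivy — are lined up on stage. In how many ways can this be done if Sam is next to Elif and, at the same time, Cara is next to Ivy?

Treat {Sam,Elif} as one block (2 orders) and {Cara,Ivy} as another (2 orders).
That leaves 7 units to arrange: 2 × 2 × 7! = 4 × 5040 = 20160.

20160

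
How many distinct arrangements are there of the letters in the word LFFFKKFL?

LFFFKKFL has 8 letters with F appearing 4 times, K appearing twice, and L appearing twice.
So there are 8! / (4!·2!·2!) = 420 distinguishable arrangements.

420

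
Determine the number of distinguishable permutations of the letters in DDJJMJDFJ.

Letter multiplicities in DDJJMJDFJ: D×3, F×1, J×4, M×1.
The number of distinct arrangements is 9!/(4!·3!) = 362880/144 = 2520.

2520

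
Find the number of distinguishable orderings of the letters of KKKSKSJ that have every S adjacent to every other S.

Treat the 2 copies of S as a single block. The multiset to arrange is then {SS, J, K, K, K, K}, 6 items in all.
That gives (6)!/(4!) = 30 arrangements.

30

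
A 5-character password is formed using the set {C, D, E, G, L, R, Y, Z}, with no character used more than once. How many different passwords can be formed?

This is a permutation of 5 out of 8: P(8,5) = 8!/3!.
That product is 8 × 7 × 6 × 5 × 4 = 6720.

6720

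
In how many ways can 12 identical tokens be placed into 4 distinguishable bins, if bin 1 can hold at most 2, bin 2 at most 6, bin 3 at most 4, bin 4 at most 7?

74

By stars and bars, unrestricted non-negative solutions to x_1+…+x_4 = 12 number C(12+3,3) = 455.
Subtract solutions that violate a single cap (substitute x_i' = x_i − (cap_i+1)): x_1 ≥ 3 gives C(12,3) = 220; x_2 ≥ 7 gives C(8,3) = 56; x_3 ≥ 5 gives C(10,3) = 120; x_4 ≥ 8 gives C(7,3) = 35. Together 431.
Add back pairs where two caps are both exceeded: 10 + 35 + 4 + 1 + 0 + 0 = 50.
By inclusion–exclusion the count is 455 − 431 + 50 = 74.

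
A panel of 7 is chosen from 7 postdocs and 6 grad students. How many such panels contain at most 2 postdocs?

Split by how many postdocs are chosen (0 through 2).
Sum: C(7,0)·C(6,7) + C(7,1)·C(6,6) + C(7,2)·C(6,5) = 0 + 7 + 126 = 133.

133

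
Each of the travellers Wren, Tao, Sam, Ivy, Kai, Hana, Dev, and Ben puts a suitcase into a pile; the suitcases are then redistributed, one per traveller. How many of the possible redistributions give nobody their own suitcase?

Count assignments avoiding every fixed point. For any j of the 8 travellers fixed to their own suitcase, the other 8−j can be arranged in (8−j)! ways.
By inclusion–exclusion this is Σ_{j=0}^{8} (−1)^j C(8,j)·(8−j)!.
Computing: 40320 − 40320 + 20160 − 6720 + 1680 − 336 + 56 − 8 + 1 = 14833.

14833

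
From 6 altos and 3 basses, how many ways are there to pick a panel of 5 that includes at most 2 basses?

Split by how many basses are chosen (0 through 2).
Sum: C(3,0)·C(6,5) + C(3,1)·C(6,4) + C(3,2)·C(6,3) = 6 + 45 + 60 = 111.

111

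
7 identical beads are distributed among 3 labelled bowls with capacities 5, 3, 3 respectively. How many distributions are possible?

Ignoring the caps, the number of non-negative solutions to x_1+…+x_3 = 7 is C(9,2) = 36.
Subtract solutions that violate a single cap (substitute x_i' = x_i − (cap_i+1)): x_1 ≥ 6 gives C(3,2) = 3; x_2 ≥ 4 gives C(5,2) = 10; x_3 ≥ 4 gives C(5,2) = 10. Together 23.
No two caps can be exceeded simultaneously, so the pair terms are all 0.
By inclusion–exclusion the count is 36 − 23 + 0 = 13.

13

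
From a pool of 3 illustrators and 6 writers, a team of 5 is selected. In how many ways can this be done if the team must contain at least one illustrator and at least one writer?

With no constraint there are C(9,5) = 126 possible selections.
Subtract selections that omit an entire group: no illustrators → C(6,5) = 6; no writers → C(3,5) = 0.
Both groups omitted at once is impossible, so 126 − 6 = 120.

120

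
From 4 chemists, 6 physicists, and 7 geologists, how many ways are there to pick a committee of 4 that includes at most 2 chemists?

Split by how many chemists are chosen (0 through 2).
Sum: C(4,0)·C(13,4) + C(4,1)·C(13,3) + C(4,2)·C(13,2) = 715 + 1144 + 468 = 2327.

2327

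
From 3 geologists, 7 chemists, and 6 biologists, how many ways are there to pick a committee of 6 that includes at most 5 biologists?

Split by how many biologists are chosen (0 through 5).
Sum: C(6,0)·C(10,6) + C(6,1)·C(10,5) + C(6,2)·C(10,4) + C(6,3)·C(10,3) + C(6,4)·C(10,2) + C(6,5)·C(10,1) = 210 + 1512 + 3150 + 2400 + 675 + 60 = 8007.

8007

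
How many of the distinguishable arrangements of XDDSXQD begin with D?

Fix D in the first position and arrange the remaining 6 letters.
Those 6 letters have D appearing twice and X appearing twice, giving (6)!/(2!·2!) = 180.

180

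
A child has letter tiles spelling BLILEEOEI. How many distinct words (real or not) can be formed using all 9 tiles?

15120

The 9 letters of BLILEEOEI have repeats: E appearing 3 times, I appearing twice, and L appearing twice.
So there are 9! / (3!·2!·2!) = 15120 distinguishable arrangements.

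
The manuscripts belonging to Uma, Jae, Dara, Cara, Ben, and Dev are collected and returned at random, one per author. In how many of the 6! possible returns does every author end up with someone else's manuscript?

265

Let Aᵢ be the assignments in which author i gets their own manuscript. We want the size of the complement of A₁∪…∪A_6.
By inclusion–exclusion this is Σ_{j=0}^{6} (−1)^j C(6,j)·(6−j)!.
Computing: 720 − 720 + 360 − 120 + 30 − 6 + 1 = 265.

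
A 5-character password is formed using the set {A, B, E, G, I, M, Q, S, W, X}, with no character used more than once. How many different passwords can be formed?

Choose and order 5 of the 10 symbols: the first character has 10 options, the next 9, and so on down to 6.
That product is 10 × 9 × 8 × 7 × 6 = 30240.

30240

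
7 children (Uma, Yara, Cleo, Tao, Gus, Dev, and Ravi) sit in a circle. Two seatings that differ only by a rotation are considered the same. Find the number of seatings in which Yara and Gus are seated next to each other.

240

Treat {Yara, Gus} as one unit (2 internal orders) and seat the resulting 6 units around the table: (5)! circular arrangements.
So 2 × (5)! = 2 × 120 = 240.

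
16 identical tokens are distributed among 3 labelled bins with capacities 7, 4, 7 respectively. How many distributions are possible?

Without the upper bounds there are C(18,2) = 153 ways to split 16 among 3 bins.
Subtract solutions that violate a single cap (substitute x_i' = x_i − (cap_i+1)): x_1 ≥ 8 gives C(10,2) = 45; x_2 ≥ 5 gives C(13,2) = 78; x_3 ≥ 8 gives C(10,2) = 45. Together 168.
Add back pairs where two caps are both exceeded: 10 + 1 + 10 = 21.
By inclusion–exclusion the count is 153 − 168 + 21 = 6.

6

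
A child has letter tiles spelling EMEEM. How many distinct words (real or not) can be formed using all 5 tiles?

The 5 letters of EMEEM have repeats: E appearing 3 times and M appearing twice.
So there are 5! / (3!·2!) = 10 distinguishable arrangements.

10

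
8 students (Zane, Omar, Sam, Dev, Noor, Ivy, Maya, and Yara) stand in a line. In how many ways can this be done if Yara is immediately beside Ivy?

Glue Yara and Ivy into one block (2 internal orders), leaving 7 units to arrange in a row.
So the count is 2·(7)! = 10080.

10080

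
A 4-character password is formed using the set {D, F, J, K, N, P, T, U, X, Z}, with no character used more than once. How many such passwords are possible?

Choose and order 4 of the 10 symbols: the first character has 10 options, the next 9, then 8, 7.
10 × 9 × 8 × 7 = 5040.

5040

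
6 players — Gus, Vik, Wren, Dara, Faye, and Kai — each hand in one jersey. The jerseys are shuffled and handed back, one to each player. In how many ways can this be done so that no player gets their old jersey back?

265

This is the derangement count D_6: permutations of 6 items with no fixed point.
By inclusion–exclusion this is Σ_{j=0}^{6} (−1)^j C(6,j)·(6−j)!.
Computing: 720 − 720 + 360 − 120 + 30 − 6 + 1 = 265.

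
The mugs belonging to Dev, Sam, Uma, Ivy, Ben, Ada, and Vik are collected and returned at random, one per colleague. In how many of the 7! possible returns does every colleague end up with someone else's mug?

1854

This is the derangement count D_7: permutations of 7 items with no fixed point.
By inclusion–exclusion this is Σ_{j=0}^{7} (−1)^j C(7,j)·(7−j)!.
Computing: 5040 − 5040 + 2520 − 840 + 210 − 42 + 7 − 1 = 1854.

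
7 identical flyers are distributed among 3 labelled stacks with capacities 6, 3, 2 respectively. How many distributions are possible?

Without the upper bounds there are C(9,2) = 36 ways to split 7 among 3 stacks.
Subtract solutions that violate a single cap (substitute x_i' = x_i − (cap_i+1)): x_1 ≥ 7 gives C(2,2) = 1; x_2 ≥ 4 gives C(5,2) = 10; x_3 ≥ 3 gives C(6,2) = 15. Together 26.
Add back pairs where two caps are both exceeded: 0 + 0 + 1 = 1.
By inclusion–exclusion the count is 36 − 26 + 1 = 11.

11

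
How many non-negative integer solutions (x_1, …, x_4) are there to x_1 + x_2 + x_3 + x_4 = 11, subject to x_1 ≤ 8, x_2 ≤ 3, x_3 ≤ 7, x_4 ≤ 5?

Without the upper bounds there are C(14,3) = 364 ways to split 11 among 4 variables.
Subtract solutions that violate a single cap (substitute x_i' = x_i − (cap_i+1)): x_1 ≥ 9 gives C(5,3) = 10; x_2 ≥ 4 gives C(10,3) = 120; x_3 ≥ 8 gives C(6,3) = 20; x_4 ≥ 6 gives C(8,3) = 56. Together 206.
Add back pairs where two caps are both exceeded: 0 + 0 + 0 + 0 + 4 + 0 = 4.
By inclusion–exclusion the count is 364 − 206 + 4 = 162.

162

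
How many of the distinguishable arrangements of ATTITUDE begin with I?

Fix I in the first position and arrange the remaining 7 letters.
Those 7 letters have T appearing 3 times, giving (7)!/(3!) = 840.

840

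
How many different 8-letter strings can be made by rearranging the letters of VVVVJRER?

840

The 8 letters of VVVVJRER have repeats: R appearing twice and V appearing 4 times.
Dividing 8! = 40320 by 4!·2! = 48 for the repeated letters gives 840.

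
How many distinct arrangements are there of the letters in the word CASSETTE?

5040

The 8 letters of CASSETTE have repeats: E appearing twice, S appearing twice, and T appearing twice.
The number of distinct arrangements is 8!/(2!·2!·2!) = 40320/8 = 5040.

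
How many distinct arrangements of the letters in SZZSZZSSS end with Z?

56

Fix Z in the last position and arrange the remaining 8 letters.
Those 8 letters have S appearing 5 times and Z appearing 3 times, giving (8)!/(5!·3!) = 56.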